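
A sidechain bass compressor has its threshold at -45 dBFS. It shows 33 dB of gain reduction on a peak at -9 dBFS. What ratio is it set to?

Input overshoot = -9 − (-45) = 36 dB.
Output overshoot = 36 − 33 = 3 dB.
Ratio = input overshoot / output overshoot = 36 / 3 = 12.

12:1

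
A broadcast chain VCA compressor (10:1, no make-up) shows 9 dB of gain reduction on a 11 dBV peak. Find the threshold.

Gain reduction = 11 − 2 = 9 dB; output overshoot = GR / (R − 1) = 9 / 9 = 1 dB.
Threshold = output − output overshoot = 2 − 1 = 1 dBV.

1 dBV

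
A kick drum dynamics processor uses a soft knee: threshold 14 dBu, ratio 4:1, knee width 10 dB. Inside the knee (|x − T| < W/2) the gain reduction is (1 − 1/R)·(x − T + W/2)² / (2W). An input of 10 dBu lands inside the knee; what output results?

x − T + W/2 = 10 − 14 + 5 = 1.
GR = (1 − 1/4) × 1² / 20 = 0.75 × 1 / 20 = 0.0375 dB.
Output = 10 − 0.0375 = 9.9625 dBu.

9.9625 dBu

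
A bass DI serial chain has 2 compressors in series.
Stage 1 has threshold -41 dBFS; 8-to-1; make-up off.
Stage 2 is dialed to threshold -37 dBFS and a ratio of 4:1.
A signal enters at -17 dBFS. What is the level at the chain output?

-38 dBFS

Stage 1: overshoot 24 dB → 24/8 = 3 dB → -38 dBFS.
Stage 2: -38 dBFS is at or below the -37 dBFS threshold — no compression; output -38 dBFS.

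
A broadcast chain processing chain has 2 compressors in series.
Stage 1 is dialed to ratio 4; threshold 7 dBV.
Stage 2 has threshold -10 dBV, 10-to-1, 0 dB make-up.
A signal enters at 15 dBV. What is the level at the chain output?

Stage 1: 15 dBV is 8 dB over 7 dBV; at 4:1 that becomes 2 dB over, giving 9 dBV.
Stage 2: 9 dBV is 19 dB over -10 dBV; at 10:1 that becomes 1.9 dB over, giving -8.1 dBV.

-8.1 dBV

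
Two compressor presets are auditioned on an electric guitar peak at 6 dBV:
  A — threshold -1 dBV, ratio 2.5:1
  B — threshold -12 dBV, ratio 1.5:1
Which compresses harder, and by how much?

A: 7 dB over, compressed to 2.8 dB over, so 4.2 dB of GR.
B: 18 dB over, compressed to 12 dB over, so 6 dB of GR.
Difference: 1.8 dB in favour of B.

B, by 1.8 dB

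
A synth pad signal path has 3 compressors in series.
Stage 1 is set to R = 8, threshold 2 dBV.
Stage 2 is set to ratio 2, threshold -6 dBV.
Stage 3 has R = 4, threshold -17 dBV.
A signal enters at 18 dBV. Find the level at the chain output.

-13 dBV

Stage 1: 16 dB above 2 dBV, reduced 8:1 to 2 dB above → 4 dBV.
Stage 2: 10 dB above -6 dBV, reduced 2:1 to 5 dB above → -1 dBV.
Stage 3: -1 dBV is 16 dB over -17 dBV; at 4:1 that becomes 4 dB over, giving -13 dBV.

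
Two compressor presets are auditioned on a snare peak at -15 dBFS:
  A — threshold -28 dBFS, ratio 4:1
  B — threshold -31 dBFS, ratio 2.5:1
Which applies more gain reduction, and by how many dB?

A, by 0.15 dB

A: 13 dB over, compressed to 3.25 dB over, so 9.75 dB of GR.
B: 16 dB over, compressed to 6.4 dB over, so 9.6 dB of GR.
Difference: 0.15 dB in favour of A.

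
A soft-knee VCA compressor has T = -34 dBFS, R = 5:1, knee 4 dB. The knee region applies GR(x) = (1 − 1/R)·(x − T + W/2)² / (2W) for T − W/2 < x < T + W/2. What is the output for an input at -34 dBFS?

-34.4 dBFS

x − T + W/2 = -34 − (-34) + 2 = 2.
GR = (1 − 1/5) × 2² / 8 = 0.8 × 4 / 8 = 0.4 dB.
Output = -34 − 0.4 = -34.4 dBFS.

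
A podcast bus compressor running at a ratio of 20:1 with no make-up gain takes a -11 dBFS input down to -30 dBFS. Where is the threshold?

Gain reduction = -11 − (-30) = 19 dB; output overshoot = GR / (R − 1) = 19 / 19 = 1 dB.
Threshold = output − output overshoot = -30 − 1 = -31 dBFS.

-31 dBFS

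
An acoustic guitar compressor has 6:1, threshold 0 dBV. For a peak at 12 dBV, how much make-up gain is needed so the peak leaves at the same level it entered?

Overshoot 12 dB → 12/6 = 2 dB after compression, so the compressed level is 0 + 2 = 2 dBV.
Make-up = target − compressed = 12 − 2 = 10 dB.

10 dB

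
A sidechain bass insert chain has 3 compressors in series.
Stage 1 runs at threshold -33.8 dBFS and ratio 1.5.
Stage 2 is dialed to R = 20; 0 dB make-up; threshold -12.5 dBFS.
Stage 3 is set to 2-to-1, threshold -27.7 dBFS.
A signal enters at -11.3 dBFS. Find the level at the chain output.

-23.25 dBFS

Stage 1: overshoot 22.5 dB → 22.5/1.5 = 15 dB → -18.8 dBFS.
Stage 2: -18.8 dBFS ≤ -12.5 dBFS, so stage 2 doesn't engage; output -18.8 dBFS.
Stage 3: overshoot 8.9 dB → 8.9/2 = 4.45 dB → -23.25 dBFS.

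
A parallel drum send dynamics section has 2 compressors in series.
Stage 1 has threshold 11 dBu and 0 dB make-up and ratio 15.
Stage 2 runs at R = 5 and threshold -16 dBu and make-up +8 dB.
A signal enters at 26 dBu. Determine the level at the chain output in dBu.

Stage 1: 26 dBu is 15 dB over 11 dBu; at 15:1 that becomes 1 dB over, giving 12 dBu.
Stage 2: 28 dB above -16 dBu, reduced 5:1 to 5.6 dB above → -10.4 dBu; +8 dB make-up → -2.4 dBu.

-2.4 dBu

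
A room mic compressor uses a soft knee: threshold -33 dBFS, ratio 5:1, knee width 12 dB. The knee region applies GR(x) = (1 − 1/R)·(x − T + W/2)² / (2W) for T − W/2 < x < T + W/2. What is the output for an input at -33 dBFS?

x − T + W/2 = -33 − (-33) + 6 = 6.
GR = (1 − 1/5) × 6² / 24 = 0.8 × 36 / 24 = 1.2 dB.
Output = -33 − 1.2 = -34.2 dBFS.

-34.2 dBFS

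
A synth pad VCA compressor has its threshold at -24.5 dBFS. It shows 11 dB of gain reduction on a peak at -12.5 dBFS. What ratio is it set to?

12:1

Input overshoot = -12.5 − (-24.5) = 12 dB.
Output overshoot = 12 − 11 = 1 dB.
Ratio = input overshoot / output overshoot = 12 / 1 = 12.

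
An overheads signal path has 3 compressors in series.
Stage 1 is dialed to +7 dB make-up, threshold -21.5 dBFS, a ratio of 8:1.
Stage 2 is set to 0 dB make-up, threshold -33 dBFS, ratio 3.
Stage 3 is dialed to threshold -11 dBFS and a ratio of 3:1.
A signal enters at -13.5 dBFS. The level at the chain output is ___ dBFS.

Stage 1: -13.5 dBFS is 8 dB over -21.5 dBFS; at 8:1 that becomes 1 dB over, giving -20.5 dBFS; +7 dB make-up → -13.5 dBFS.
Stage 2: -13.5 dBFS is 19.5 dB over -33 dBFS; at 3:1 that becomes 6.5 dB over, giving -26.5 dBFS.
Stage 3: -26.5 dBFS is at or below the -11 dBFS threshold — no compression; output -26.5 dBFS.

-26.5 dBFS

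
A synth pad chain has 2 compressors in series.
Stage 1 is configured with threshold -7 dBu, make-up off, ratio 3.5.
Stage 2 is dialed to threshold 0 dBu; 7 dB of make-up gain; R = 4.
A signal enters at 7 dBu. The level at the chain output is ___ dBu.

Stage 1: overshoot 14 dB → 14/3.5 = 4 dB → -3 dBu.
Stage 2: -3 dBu ≤ 0 dBu, so stage 2 doesn't engage; make-up brings it to 4 dBu.

4 dBu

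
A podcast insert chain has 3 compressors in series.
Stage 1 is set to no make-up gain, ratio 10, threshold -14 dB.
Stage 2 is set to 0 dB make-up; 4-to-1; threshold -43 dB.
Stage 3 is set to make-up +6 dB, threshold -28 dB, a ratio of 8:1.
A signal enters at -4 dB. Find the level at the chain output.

Stage 1: overshoot 10 dB → 10/10 = 1 dB → -13 dB.
Stage 2: overshoot 30 dB → 30/4 = 7.5 dB → -35.5 dB.
Stage 3: -35.5 dB ≤ -28 dB, so stage 3 doesn't engage; make-up brings it to -29.5 dB.

-29.5 dB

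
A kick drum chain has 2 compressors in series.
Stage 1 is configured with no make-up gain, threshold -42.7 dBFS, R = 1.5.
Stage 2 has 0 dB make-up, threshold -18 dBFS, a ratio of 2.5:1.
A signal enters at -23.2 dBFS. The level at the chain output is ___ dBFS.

-29.7 dBFS

Stage 1: -23.2 dBFS is 19.5 dB over -42.7 dBFS; at 1.5:1 that becomes 13 dB over, giving -29.7 dBFS.
Stage 2: below threshold (-29.7 ≤ -18); passes unchanged; output -29.7 dBFS.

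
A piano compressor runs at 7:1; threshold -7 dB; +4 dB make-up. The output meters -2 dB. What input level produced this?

Remove make-up: -2 − 4 = -6 dB.
That's 1 dB above the -7 dB threshold.
Input overshoot = R × output overshoot = 7 dB → input = -7 + 7 = 0 dB.

0 dB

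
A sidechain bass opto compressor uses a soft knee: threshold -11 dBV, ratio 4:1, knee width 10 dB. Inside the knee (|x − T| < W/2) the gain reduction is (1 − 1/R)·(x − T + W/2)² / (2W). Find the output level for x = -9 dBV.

-10.8375 dBV

x − T + W/2 = -9 − (-11) + 5 = 7.
GR = (1 − 1/4) × 7² / 20 = 0.75 × 49 / 20 = 1.8375 dB.
Output = -9 − 1.8375 = -10.8375 dBV.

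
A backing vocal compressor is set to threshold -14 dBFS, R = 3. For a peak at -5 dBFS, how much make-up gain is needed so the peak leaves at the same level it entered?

Without make-up, output = threshold + overshoot/3 = -14 + 3 = -11 dBFS.
Gap to target: 6 dB.

6 dB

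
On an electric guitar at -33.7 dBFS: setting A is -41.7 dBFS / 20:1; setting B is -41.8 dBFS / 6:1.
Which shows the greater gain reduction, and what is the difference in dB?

A: 8 dB over, compressed to 0.4 dB over, so 7.6 dB of GR.
B: 8.1 dB over, compressed to 1.35 dB over, so 6.75 dB of GR.
A reduces 0.85 dB more.

A, by 0.85 dB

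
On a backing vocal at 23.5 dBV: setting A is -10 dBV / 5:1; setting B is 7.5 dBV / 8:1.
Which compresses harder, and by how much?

A, by 12.8 dB

A: 33.5 dB over, compressed to 6.7 dB over, so 26.8 dB of GR.
B: 16 dB over, compressed to 2 dB over, so 14 dB of GR.
A reduces 12.8 dB more.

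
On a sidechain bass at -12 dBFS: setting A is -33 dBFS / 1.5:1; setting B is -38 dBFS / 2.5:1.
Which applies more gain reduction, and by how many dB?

A: overshoot 21 dB → output overshoot 14 dB → GR 7 dB.
B: overshoot 26 dB → output overshoot 10.4 dB → GR 15.6 dB.
B applies 8.6 dB more gain reduction.

B, by 8.6 dB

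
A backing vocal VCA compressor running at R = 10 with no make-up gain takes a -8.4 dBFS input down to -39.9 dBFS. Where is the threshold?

Let T be the threshold. Output overshoot = (input overshoot)/R, so -39.9 − T = (-8.4 − T)/10.
10·(-39.9 − T) = -8.4 − T → 9·T = -399 − (-8.4) = -390.6.
T = -390.6/9 = -43.4 dBFS.

-43.4 dBFS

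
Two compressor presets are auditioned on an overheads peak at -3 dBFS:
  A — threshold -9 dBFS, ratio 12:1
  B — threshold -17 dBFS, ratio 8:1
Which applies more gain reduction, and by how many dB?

B, by 6.75 dB

A: overshoot 6 dB → output overshoot 0.5 dB → GR 5.5 dB.
B: overshoot 14 dB → output overshoot 1.75 dB → GR 12.25 dB.
B reduces 6.75 dB more.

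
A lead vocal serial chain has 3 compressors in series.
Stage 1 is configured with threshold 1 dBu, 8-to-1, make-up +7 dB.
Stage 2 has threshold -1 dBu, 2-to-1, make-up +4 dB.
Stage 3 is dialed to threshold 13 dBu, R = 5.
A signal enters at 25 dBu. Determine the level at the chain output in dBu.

Stage 1: 25 dBu is 24 dB over 1 dBu; at 8:1 that becomes 3 dB over, giving 4 dBu; +7 dB make-up → 11 dBu.
Stage 2: 11 dBu is 12 dB over -1 dBu; at 2:1 that becomes 6 dB over, giving 5 dBu; +4 dB make-up → 9 dBu.
Stage 3: 9 dBu is at or below the 13 dBu threshold — no compression; output 9 dBu.

9 dBu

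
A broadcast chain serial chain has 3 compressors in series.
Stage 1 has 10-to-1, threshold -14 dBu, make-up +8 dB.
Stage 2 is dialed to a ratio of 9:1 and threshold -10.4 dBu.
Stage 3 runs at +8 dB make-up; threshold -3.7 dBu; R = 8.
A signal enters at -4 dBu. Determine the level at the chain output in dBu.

-1.8 dBu

Stage 1: overshoot 10 dB → 10/10 = 1 dB → -13 dBu; +8 dB make-up → -5 dBu.
Stage 2: -5 dBu is 5.4 dB over -10.4 dBu; at 9:1 that becomes 0.6 dB over, giving -9.8 dBu.
Stage 3: -9.8 dBu is at or below the -3.7 dBu threshold — no compression; make-up brings it to -1.8 dBu.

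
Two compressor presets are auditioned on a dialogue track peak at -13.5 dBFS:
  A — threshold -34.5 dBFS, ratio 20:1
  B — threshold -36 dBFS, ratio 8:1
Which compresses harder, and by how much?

A, by 0.2625 dB

A: GR = 21 − 21/20 = 19.95 dB.
B: GR = 22.5 − 22.5/8 = 19.6875 dB.
A reduces 0.2625 dB more.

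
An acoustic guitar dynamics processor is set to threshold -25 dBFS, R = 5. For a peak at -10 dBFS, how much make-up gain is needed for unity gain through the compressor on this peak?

Overshoot 15 dB → 15/5 = 3 dB after compression, so the compressed level is -25 + 3 = -22 dBFS.
Make-up = target − compressed = -10 − (-22) = 12 dB.

12 dB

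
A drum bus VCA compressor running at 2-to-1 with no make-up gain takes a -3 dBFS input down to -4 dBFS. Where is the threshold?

-5 dBFS

Input is 2 dB above T (since output overshoot × R = input overshoot: (-4 − T)·2 = -3 − T gives T = -5 dBFS).
Check: -5 + (-3 − (-5))/2 = -5 + 1 = -4 dBFS. ✓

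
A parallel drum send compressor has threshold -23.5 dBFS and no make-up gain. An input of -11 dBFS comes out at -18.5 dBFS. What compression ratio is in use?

Input overshoot = -11 − (-23.5) = 12.5 dB; output overshoot = -18.5 − (-23.5) = 5 dB.
Ratio = 12.5 / 5 = 2.5.

2.5:1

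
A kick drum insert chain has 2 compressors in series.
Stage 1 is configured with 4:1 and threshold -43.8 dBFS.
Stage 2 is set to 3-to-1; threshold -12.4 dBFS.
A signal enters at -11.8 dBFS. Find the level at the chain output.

-35.8 dBFS

Stage 1: overshoot 32 dB → 32/4 = 8 dB → -35.8 dBFS.
Stage 2: -35.8 dBFS ≤ -12.4 dBFS, so stage 2 doesn't engage; output -35.8 dBFS.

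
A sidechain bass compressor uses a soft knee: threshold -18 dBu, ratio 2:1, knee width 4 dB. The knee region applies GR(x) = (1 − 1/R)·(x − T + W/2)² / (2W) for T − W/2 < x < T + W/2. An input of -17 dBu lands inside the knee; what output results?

-17.5625 dBu

x − T + W/2 = -17 − (-18) + 2 = 3.
GR = (1 − 1/2) × 3² / 8 = 0.5 × 9 / 8 = 0.5625 dB.
Output = -17 − 0.5625 = -17.5625 dBu.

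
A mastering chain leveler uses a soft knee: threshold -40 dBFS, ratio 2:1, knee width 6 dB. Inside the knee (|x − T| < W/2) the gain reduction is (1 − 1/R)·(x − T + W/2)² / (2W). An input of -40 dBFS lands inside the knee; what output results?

x − T + W/2 = -40 − (-40) + 3 = 3.
GR = (1 − 1/2) × 3² / 12 = 0.5 × 9 / 12 = 0.375 dB.
Output = -40 − 0.375 = -40.375 dBFS.

-40.375 dBFS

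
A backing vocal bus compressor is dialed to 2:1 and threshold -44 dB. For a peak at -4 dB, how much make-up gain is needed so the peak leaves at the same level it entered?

20 dB

Overshoot 40 dB → 40/2 = 20 dB after compression, so the compressed level is -44 + 20 = -24 dB.
Make-up = target − compressed = -4 − (-24) = 20 dB.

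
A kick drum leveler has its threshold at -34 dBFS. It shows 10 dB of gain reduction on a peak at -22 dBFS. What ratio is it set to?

6:1

Input overshoot = -22 − (-34) = 12 dB.
Output overshoot = 12 − 10 = 2 dB.
Ratio = input overshoot / output overshoot = 12 / 2 = 6.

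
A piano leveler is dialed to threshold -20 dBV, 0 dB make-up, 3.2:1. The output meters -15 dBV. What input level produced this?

The compressed level sits -15 − (-20) = 5 dB over threshold.
Input overshoot = R × output overshoot = 16 dB → input = -20 + 16 = -4 dBV.

-4 dBV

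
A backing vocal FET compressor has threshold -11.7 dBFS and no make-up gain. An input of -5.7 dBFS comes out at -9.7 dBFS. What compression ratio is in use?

3:1

Input overshoot = -5.7 − (-11.7) = 6 dB; output overshoot = -9.7 − (-11.7) = 2 dB.
Ratio = 6 / 2 = 3.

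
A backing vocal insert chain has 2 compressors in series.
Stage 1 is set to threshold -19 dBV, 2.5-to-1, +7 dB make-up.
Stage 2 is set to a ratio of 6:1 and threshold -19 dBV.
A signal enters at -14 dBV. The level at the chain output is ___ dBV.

-17.5 dBV

Stage 1: -14 dBV is 5 dB over -19 dBV; at 2.5:1 that becomes 2 dB over, giving -17 dBV; +7 dB make-up → -10 dBV.
Stage 2: overshoot 9 dB → 9/6 = 1.5 dB → -17.5 dBV.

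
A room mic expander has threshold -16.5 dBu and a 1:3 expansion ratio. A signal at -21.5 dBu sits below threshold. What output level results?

-31.5 dBu

Below threshold, a 1:3 expander applies gain = (3−1)×(T − x) of attenuation.
(3−1) × 5 = 10 dB, so output = -21.5 − 10 = -31.5 dBu.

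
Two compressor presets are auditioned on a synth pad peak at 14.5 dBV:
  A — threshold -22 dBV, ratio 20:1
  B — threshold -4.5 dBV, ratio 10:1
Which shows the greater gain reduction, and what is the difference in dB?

A, by 17.575 dB

A: overshoot 36.5 dB → output overshoot 1.825 dB → GR 34.675 dB.
B: overshoot 19 dB → output overshoot 1.9 dB → GR 17.1 dB.
A applies 17.575 dB more gain reduction.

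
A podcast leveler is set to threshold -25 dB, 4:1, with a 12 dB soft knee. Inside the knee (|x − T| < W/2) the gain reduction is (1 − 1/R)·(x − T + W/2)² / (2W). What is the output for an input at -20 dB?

-23.78125 dB

x − T + W/2 = -20 − (-25) + 6 = 11.
GR = (1 − 1/4) × 11² / 24 = 0.75 × 121 / 24 = 3.78125 dB.
Output = -20 − 3.78125 = -23.78125 dB.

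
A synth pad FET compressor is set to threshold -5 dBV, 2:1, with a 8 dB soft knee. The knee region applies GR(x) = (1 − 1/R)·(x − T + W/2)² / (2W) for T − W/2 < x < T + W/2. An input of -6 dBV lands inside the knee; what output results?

x − T + W/2 = -6 − (-5) + 4 = 3.
GR = (1 − 1/2) × 3² / 16 = 0.5 × 9 / 16 = 0.28125 dB.
Output = -6 − 0.28125 = -6.28125 dBV.

-6.28125 dBV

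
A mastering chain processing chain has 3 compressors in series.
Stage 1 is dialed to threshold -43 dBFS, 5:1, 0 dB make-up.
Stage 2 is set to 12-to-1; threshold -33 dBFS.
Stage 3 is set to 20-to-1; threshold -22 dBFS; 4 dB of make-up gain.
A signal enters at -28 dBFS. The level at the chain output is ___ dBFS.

Stage 1: 15 dB above -43 dBFS, reduced 5:1 to 3 dB above → -40 dBFS.
Stage 2: below threshold (-40 ≤ -33); passes unchanged; output -40 dBFS.
Stage 3: -40 dBFS is at or below the -22 dBFS threshold — no compression; make-up brings it to -36 dBFS.

-36 dBFS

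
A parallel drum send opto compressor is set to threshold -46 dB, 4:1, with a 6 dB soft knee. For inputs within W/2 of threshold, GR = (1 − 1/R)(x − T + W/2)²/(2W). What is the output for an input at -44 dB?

-45.5625 dB

x − T + W/2 = -44 − (-46) + 3 = 5.
GR = (1 − 1/4) × 5² / 12 = 0.75 × 25 / 12 = 1.5625 dB.
Output = -44 − 1.5625 = -45.5625 dB.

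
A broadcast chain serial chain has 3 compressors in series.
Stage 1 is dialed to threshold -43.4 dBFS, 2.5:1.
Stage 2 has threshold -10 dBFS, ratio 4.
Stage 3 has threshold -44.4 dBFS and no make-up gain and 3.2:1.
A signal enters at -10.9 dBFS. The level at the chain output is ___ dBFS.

-40.025 dBFS

Stage 1: 32.5 dB above -43.4 dBFS, reduced 2.5:1 to 13 dB above → -30.4 dBFS.
Stage 2: -30.4 dBFS ≤ -10 dBFS, so stage 2 doesn't engage; output -30.4 dBFS.
Stage 3: 14 dB above -44.4 dBFS, reduced 3.2:1 to 4.375 dB above → -40.025 dBFS.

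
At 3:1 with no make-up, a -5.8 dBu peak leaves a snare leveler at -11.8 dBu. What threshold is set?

Gain reduction = -5.8 − (-11.8) = 6 dB; output overshoot = GR / (R − 1) = 6 / 2 = 3 dB.
Threshold = output − output overshoot = -11.8 − 3 = -14.8 dBu.

-14.8 dBu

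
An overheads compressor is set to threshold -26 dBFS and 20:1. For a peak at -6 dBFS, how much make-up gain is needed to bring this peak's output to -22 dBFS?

Overshoot 20 dB → 20/20 = 1 dB after compression, so the compressed level is -26 + 1 = -25 dBFS.
Make-up = target − compressed = -22 − (-25) = 3 dB.

3 dB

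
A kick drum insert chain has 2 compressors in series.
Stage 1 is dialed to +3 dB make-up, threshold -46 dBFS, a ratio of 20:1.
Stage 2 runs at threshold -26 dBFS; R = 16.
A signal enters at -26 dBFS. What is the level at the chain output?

-42 dBFS

Stage 1: -26 dBFS is 20 dB over -46 dBFS; at 20:1 that becomes 1 dB over, giving -45 dBFS; +3 dB make-up → -42 dBFS.
Stage 2: -42 dBFS ≤ -26 dBFS, so stage 2 doesn't engage; output -42 dBFS.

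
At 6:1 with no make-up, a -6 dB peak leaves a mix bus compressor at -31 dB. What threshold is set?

-36 dB

Input is 30 dB above T (since output overshoot × R = input overshoot: (-31 − T)·6 = -6 − T gives T = -36 dB).
Check: -36 + (-6 − (-36))/6 = -36 + 5 = -31 dB. ✓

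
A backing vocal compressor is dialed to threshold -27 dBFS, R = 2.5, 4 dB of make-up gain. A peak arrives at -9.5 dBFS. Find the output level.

Overshoot: -9.5 − (-27) = 17.5 dB.
The 17.5 dB excess becomes 7 dB after 2.5:1 reduction.
Output = -27 + 7 = -20 dBFS; make-up adds 4 dB, giving -16 dBFS.

-16 dBFS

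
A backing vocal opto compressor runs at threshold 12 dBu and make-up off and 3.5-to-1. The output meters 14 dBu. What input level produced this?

Post-compression overshoot = 14 − 12 = 2 dB.
Undo the ratio: input overshoot = 2 × 3.5 = 7 dB, giving input = 19 dBu.

19 dBu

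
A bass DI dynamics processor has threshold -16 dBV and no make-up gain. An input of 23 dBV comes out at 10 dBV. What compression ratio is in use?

1.5:1

Input overshoot = 23 − (-16) = 39 dB; output overshoot = 10 − (-16) = 26 dB.
Ratio = 39 / 26 = 1.5.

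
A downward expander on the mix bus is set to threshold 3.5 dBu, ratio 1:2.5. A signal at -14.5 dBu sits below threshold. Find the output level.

Below threshold, a 1:2.5 expander applies gain = (2.5−1)×(T − x) of attenuation.
(2.5−1) × 18 = 27 dB, so output = -14.5 − 27 = -41.5 dBu.

-41.5 dBu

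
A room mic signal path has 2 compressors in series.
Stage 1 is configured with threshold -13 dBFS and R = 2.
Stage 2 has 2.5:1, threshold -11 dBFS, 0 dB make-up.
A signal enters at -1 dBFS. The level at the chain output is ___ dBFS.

Stage 1: -1 dBFS is 12 dB over -13 dBFS; at 2:1 that becomes 6 dB over, giving -7 dBFS.
Stage 2: 4 dB above -11 dBFS, reduced 2.5:1 to 1.6 dB above → -9.4 dBFS.

-9.4 dBFS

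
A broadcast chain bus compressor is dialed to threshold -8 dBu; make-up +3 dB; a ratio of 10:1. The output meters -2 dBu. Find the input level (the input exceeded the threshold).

Remove make-up: -2 − 3 = -5 dBu.
That's 3 dB above the -8 dBu threshold.
Input overshoot = R × output overshoot = 30 dB → input = -8 + 30 = 22 dBu.

22 dBu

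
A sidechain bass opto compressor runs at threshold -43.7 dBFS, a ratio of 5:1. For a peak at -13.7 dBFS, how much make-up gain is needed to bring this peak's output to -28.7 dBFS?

9 dB

Overshoot 30 dB → 30/5 = 6 dB after compression, so the compressed level is -43.7 + 6 = -37.7 dBFS.
Make-up = target − compressed = -28.7 − (-37.7) = 9 dB.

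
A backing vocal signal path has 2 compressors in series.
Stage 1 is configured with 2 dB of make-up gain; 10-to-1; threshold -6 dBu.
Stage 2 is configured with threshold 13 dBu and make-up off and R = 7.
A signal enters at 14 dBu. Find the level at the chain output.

Stage 1: 20 dB above -6 dBu, reduced 10:1 to 2 dB above → -4 dBu; +2 dB make-up → -2 dBu.
Stage 2: -2 dBu ≤ 13 dBu, so stage 2 doesn't engage; output -2 dBu.

-2 dBu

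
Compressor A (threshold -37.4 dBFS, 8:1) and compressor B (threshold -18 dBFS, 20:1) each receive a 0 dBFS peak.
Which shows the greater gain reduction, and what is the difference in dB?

A, by 15.625 dB

A: GR = 37.4 − 37.4/8 = 32.725 dB.
B: GR = 18 − 18/20 = 17.1 dB.
Difference: 15.625 dB in favour of A.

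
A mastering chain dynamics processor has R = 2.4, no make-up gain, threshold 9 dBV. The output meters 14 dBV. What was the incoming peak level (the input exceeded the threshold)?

21 dBV

Post-compression overshoot = 14 − 9 = 5 dB.
Before 2.4:1 compression the overshoot was 5 × 2.4 = 12 dB, so input = 9 + 12 = 21 dBV.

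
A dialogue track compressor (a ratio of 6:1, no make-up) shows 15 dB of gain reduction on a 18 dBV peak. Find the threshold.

0 dBV

Input is 18 dB above T (since output overshoot × R = input overshoot: (3 − T)·6 = 18 − T gives T = 0 dBV).
Check: 0 + (18 − 0)/6 = 0 + 3 = 3 dBV. ✓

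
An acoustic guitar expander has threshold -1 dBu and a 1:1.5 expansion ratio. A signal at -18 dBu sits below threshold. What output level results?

Undershoot = (-1) − (-18) = 17 dB.
At 1:1.5, that expands to 25.5 dB under threshold.
Output = -1 − 25.5 = -26.5 dBu.

-26.5 dBu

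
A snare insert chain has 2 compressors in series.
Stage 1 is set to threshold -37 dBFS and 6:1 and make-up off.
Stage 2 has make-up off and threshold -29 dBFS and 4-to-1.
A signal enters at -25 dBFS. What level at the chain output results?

Stage 1: 12 dB above -37 dBFS, reduced 6:1 to 2 dB above → -35 dBFS.
Stage 2: -35 dBFS is at or below the -29 dBFS threshold — no compression; output -35 dBFS.

-35 dBFS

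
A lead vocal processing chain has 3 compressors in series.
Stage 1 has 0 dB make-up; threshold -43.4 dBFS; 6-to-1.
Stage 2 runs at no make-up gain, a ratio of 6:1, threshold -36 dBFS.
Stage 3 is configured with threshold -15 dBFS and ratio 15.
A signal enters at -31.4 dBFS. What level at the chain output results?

Stage 1: -31.4 dBFS is 12 dB over -43.4 dBFS; at 6:1 that becomes 2 dB over, giving -41.4 dBFS.
Stage 2: -41.4 dBFS is at or below the -36 dBFS threshold — no compression; output -41.4 dBFS.
Stage 3: -41.4 dBFS ≤ -15 dBFS, so stage 3 doesn't engage; output -41.4 dBFS.

-41.4 dBFS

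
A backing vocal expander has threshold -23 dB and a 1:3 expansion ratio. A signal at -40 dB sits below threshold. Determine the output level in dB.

-74 dB

Undershoot = (-23) − (-40) = 17 dB.
At 1:3, that expands to 51 dB under threshold.
Output = -23 − 51 = -74 dB.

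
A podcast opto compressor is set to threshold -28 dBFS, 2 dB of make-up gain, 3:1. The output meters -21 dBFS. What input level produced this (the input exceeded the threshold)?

-13 dBFS

Stripping the +2 dB make-up gives -23 dBFS at the gain stage.
The compressed level sits -23 − (-28) = 5 dB over threshold.
Undo the ratio: input overshoot = 5 × 3 = 15 dB, giving input = -13 dBFS.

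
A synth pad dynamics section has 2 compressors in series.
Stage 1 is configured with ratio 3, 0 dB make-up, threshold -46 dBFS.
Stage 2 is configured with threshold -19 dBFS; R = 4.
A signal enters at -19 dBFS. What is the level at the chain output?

-37 dBFS

Stage 1: -19 dBFS is 27 dB over -46 dBFS; at 3:1 that becomes 9 dB over, giving -37 dBFS.
Stage 2: -37 dBFS is at or below the -19 dBFS threshold — no compression; output -37 dBFS.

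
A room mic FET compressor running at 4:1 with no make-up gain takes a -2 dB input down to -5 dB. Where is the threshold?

-6 dB

Gain reduction = -2 − (-5) = 3 dB; output overshoot = GR / (R − 1) = 3 / 3 = 1 dB.
Threshold = output − output overshoot = -5 − 1 = -6 dB.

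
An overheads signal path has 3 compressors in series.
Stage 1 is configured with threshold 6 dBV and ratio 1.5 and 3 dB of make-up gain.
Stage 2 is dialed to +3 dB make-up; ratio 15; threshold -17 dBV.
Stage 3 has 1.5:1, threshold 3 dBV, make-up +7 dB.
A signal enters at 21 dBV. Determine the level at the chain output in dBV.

Stage 1: 15 dB above 6 dBV, reduced 1.5:1 to 10 dB above → 16 dBV; +3 dB make-up → 19 dBV.
Stage 2: 19 dBV is 36 dB over -17 dBV; at 15:1 that becomes 2.4 dB over, giving -14.6 dBV; +3 dB make-up → -11.6 dBV.
Stage 3: -11.6 dBV ≤ 3 dBV, so stage 3 doesn't engage; make-up brings it to -4.6 dBV.

-4.6 dBV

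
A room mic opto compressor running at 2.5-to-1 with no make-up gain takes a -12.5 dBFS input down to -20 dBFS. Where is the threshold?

-25 dBFS

Let T be the threshold. Output overshoot = (input overshoot)/R, so -20 − T = (-12.5 − T)/2.5.
2.5·(-20 − T) = -12.5 − T → 1.5·T = -50 − (-12.5) = -37.5.
T = -37.5/1.5 = -25 dBFS.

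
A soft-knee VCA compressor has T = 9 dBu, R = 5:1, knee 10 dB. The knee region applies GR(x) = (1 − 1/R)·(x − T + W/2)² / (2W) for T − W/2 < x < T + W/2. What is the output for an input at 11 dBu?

9.04 dBu

x − T + W/2 = 11 − 9 + 5 = 7.
GR = (1 − 1/5) × 7² / 20 = 0.8 × 49 / 20 = 1.96 dB.
Output = 11 − 1.96 = 9.04 dBu.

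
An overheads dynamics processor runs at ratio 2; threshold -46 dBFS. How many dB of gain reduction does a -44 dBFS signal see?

The signal is 2 dB above threshold.
At 2:1, output sits 2/2 = 1 dB above threshold.
So the signal is attenuated by 2 − 1 = 1 dB.

1 dB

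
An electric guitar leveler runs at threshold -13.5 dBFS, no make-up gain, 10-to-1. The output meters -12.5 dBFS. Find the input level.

The compressed level sits -12.5 − (-13.5) = 1 dB over threshold.
Before 10:1 compression the overshoot was 1 × 10 = 10 dB, so input = -13.5 + 10 = -3.5 dBFS.

-3.5 dBFS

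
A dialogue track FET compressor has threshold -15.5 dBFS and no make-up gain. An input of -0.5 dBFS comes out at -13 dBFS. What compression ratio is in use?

6:1

Input overshoot = -0.5 − (-15.5) = 15 dB; output overshoot = -13 − (-15.5) = 2.5 dB.
Ratio = 15 / 2.5 = 6.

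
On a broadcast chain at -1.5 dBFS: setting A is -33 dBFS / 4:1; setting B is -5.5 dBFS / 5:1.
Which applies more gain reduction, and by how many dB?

A: GR = 31.5 − 31.5/4 = 23.625 dB.
B: GR = 4 − 4/5 = 3.2 dB.
A reduces 20.425 dB more.

A, by 20.425 dB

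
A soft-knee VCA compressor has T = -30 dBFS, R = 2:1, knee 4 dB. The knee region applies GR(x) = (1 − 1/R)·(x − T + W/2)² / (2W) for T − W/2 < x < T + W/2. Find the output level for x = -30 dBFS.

-30.25 dBFS

x − T + W/2 = -30 − (-30) + 2 = 2.
GR = (1 − 1/2) × 2² / 8 = 0.5 × 4 / 8 = 0.25 dB.
Output = -30 − 0.25 = -30.25 dBFS.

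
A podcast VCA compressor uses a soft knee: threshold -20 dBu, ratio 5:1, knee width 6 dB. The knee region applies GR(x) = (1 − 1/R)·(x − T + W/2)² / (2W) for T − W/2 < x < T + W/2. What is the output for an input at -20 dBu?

-20.6 dBu

x − T + W/2 = -20 − (-20) + 3 = 3.
GR = (1 − 1/5) × 3² / 12 = 0.8 × 9 / 12 = 0.6 dB.
Output = -20 − 0.6 = -20.6 dBu.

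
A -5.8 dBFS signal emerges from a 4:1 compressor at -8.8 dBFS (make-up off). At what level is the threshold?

Let T be the threshold. Output overshoot = (input overshoot)/R, so -8.8 − T = (-5.8 − T)/4.
4·(-8.8 − T) = -5.8 − T → 3·T = -35.2 − (-5.8) = -29.4.
T = -29.4/3 = -9.8 dBFS.

-9.8 dBFS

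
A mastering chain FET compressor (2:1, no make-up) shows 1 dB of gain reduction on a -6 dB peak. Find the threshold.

Input is 2 dB above T (since output overshoot × R = input overshoot: (-7 − T)·2 = -6 − T gives T = -8 dB).
Check: -8 + (-6 − (-8))/2 = -8 + 1 = -7 dB. ✓

-8 dB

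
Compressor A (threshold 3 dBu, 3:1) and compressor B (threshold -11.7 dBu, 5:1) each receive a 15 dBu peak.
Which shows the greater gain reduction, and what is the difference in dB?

A: overshoot 12 dB → output overshoot 4 dB → GR 8 dB.
B: overshoot 26.7 dB → output overshoot 5.34 dB → GR 21.36 dB.
B applies 13.36 dB more gain reduction.

B, by 13.36 dB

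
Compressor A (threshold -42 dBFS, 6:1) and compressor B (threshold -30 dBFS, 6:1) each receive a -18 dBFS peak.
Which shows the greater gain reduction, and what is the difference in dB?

A, by 10 dB

A: GR = 24 − 24/6 = 20 dB.
B: GR = 12 − 12/6 = 10 dB.
Difference: 10 dB in favour of A.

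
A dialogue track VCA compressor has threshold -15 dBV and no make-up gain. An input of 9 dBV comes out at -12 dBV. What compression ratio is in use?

8:1

Input overshoot = 9 − (-15) = 24 dB; output overshoot = -12 − (-15) = 3 dB.
Ratio = 24 / 3 = 8.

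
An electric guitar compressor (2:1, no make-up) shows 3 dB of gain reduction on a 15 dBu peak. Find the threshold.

9 dBu

Let T be the threshold. Output overshoot = (input overshoot)/R, so 12 − T = (15 − T)/2.
2·(12 − T) = 15 − T → 1·T = 24 − 15 = 9.
T = 9/1 = 9 dBu.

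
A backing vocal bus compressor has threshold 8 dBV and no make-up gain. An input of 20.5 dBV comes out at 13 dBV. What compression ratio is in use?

Input overshoot = 20.5 − 8 = 12.5 dB; output overshoot = 13 − 8 = 5 dB.
Ratio = 12.5 / 5 = 2.5.

2.5:1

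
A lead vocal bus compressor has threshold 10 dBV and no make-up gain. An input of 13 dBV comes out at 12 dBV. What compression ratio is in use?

Input overshoot = 13 − 10 = 3 dB; output overshoot = 12 − 10 = 2 dB.
Ratio = 3 / 2 = 1.5.

1.5:1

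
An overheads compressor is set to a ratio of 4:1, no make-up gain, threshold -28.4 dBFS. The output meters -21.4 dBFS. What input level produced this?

That's 7 dB above the -28.4 dBFS threshold.
Undo the ratio: input overshoot = 7 × 4 = 28 dB, giving input = -0.4 dBFS.

-0.4 dBFS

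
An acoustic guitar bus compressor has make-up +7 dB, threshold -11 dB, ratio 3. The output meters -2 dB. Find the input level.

-5 dB

Stripping the +7 dB make-up gives -9 dB at the gain stage.
Post-compression overshoot = -9 − (-11) = 2 dB.
Before 3:1 compression the overshoot was 2 × 3 = 6 dB, so input = -11 + 6 = -5 dB.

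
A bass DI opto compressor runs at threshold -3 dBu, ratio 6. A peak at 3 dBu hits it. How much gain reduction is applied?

3 dBu exceeds the threshold by 6 dB.
At 6:1, output sits 6/6 = 1 dB above threshold.
So the signal is attenuated by 6 − 1 = 5 dB.

5 dB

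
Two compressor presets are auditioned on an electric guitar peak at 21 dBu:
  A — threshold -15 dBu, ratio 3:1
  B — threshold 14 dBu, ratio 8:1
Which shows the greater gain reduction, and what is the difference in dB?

A: 36 dB over, compressed to 12 dB over, so 24 dB of GR.
B: 7 dB over, compressed to 0.875 dB over, so 6.125 dB of GR.
Difference: 17.875 dB in favour of A.

A, by 17.875 dB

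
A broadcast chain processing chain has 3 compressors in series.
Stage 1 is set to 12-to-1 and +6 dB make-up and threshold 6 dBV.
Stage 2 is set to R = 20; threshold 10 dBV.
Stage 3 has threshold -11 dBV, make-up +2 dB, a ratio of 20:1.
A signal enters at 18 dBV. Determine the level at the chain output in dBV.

Stage 1: 18 dBV is 12 dB over 6 dBV; at 12:1 that becomes 1 dB over, giving 7 dBV; +6 dB make-up → 13 dBV.
Stage 2: 3 dB above 10 dBV, reduced 20:1 to 0.15 dB above → 10.15 dBV.
Stage 3: overshoot 21.15 dB → 21.15/20 = 1.0575 dB → -9.9425 dBV; +2 dB make-up → -7.9425 dBV.

-7.9425 dBV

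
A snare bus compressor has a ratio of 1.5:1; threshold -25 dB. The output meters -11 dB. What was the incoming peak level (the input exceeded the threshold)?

Post-compression overshoot = -11 − (-25) = 14 dB.
Before 1.5:1 compression the overshoot was 14 × 1.5 = 21 dB, so input = -25 + 21 = -4 dB.

-4 dB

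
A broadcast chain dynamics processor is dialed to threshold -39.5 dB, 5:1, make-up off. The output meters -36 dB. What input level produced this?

That's 3.5 dB above the -39.5 dB threshold.
Input overshoot = R × output overshoot = 17.5 dB → input = -39.5 + 17.5 = -22 dB.

-22 dB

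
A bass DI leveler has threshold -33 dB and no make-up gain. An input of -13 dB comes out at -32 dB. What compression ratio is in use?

Input overshoot = -13 − (-33) = 20 dB; output overshoot = -32 − (-33) = 1 dB.
Ratio = 20 / 1 = 20.

20:1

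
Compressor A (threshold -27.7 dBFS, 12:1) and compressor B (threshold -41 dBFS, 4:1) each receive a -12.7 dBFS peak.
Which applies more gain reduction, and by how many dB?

B, by 7.475 dB

A: 15 dB over, compressed to 1.25 dB over, so 13.75 dB of GR.
B: 28.3 dB over, compressed to 7.075 dB over, so 21.225 dB of GR.
B applies 7.475 dB more gain reduction.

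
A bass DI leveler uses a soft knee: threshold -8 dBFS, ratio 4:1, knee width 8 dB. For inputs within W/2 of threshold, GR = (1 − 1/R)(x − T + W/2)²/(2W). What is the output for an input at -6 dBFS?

x − T + W/2 = -6 − (-8) + 4 = 6.
GR = (1 − 1/4) × 6² / 16 = 0.75 × 36 / 16 = 1.6875 dB.
Output = -6 − 1.6875 = -7.6875 dBFS.

-7.6875 dBFS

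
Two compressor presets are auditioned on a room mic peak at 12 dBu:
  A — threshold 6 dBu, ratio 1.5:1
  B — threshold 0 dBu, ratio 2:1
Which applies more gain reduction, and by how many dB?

A: 6 dB over, compressed to 4 dB over, so 2 dB of GR.
B: 12 dB over, compressed to 6 dB over, so 6 dB of GR.
Difference: 4 dB in favour of B.

B, by 4 dB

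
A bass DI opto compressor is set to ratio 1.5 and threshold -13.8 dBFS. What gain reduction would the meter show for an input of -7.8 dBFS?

-7.8 dBFS exceeds the threshold by 6 dB.
After 1.5:1 compression the overshoot becomes 6/1.5 = 4 dB.
Gain reduction = 6 − 4 = 2 dB.

2 dB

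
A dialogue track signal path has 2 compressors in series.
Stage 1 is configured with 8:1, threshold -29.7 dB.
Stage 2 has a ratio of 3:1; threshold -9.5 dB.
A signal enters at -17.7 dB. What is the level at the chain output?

Stage 1: 12 dB above -29.7 dB, reduced 8:1 to 1.5 dB above → -28.2 dB.
Stage 2: -28.2 dB ≤ -9.5 dB, so stage 2 doesn't engage; output -28.2 dB.

-28.2 dB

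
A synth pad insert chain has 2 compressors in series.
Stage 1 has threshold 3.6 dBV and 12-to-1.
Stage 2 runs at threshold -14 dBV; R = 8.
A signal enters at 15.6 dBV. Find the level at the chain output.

Stage 1: overshoot 12 dB → 12/12 = 1 dB → 4.6 dBV.
Stage 2: 18.6 dB above -14 dBV, reduced 8:1 to 2.325 dB above → -11.675 dBV.

-11.675 dBV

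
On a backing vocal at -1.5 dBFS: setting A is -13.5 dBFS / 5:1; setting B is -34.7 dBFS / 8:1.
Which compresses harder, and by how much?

A: overshoot 12 dB → output overshoot 2.4 dB → GR 9.6 dB.
B: overshoot 33.2 dB → output overshoot 4.15 dB → GR 29.05 dB.
B reduces 19.45 dB more.

B, by 19.45 dB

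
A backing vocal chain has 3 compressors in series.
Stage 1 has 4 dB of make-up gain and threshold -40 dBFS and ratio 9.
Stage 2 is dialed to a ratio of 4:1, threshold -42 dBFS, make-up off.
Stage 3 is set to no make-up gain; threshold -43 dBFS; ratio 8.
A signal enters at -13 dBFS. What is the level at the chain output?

-42.59375 dBFS

Stage 1: -13 dBFS is 27 dB over -40 dBFS; at 9:1 that becomes 3 dB over, giving -37 dBFS; +4 dB make-up → -33 dBFS.
Stage 2: -33 dBFS is 9 dB over -42 dBFS; at 4:1 that becomes 2.25 dB over, giving -39.75 dBFS.
Stage 3: 3.25 dB above -43 dBFS, reduced 8:1 to 0.40625 dB above → -42.59375 dBFS.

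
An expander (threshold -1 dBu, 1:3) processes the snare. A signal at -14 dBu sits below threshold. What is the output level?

Undershoot = (-1) − (-14) = 13 dB.
At 1:3, that expands to 39 dB under threshold.
Output = -1 − 39 = -40 dBu.

-40 dBu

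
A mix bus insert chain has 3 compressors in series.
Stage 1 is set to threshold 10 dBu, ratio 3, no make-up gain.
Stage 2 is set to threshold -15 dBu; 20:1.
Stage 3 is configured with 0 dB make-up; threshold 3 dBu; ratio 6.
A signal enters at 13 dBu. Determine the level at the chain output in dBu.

Stage 1: 13 dBu is 3 dB over 10 dBu; at 3:1 that becomes 1 dB over, giving 11 dBu.
Stage 2: 26 dB above -15 dBu, reduced 20:1 to 1.3 dB above → -13.7 dBu.
Stage 3: below threshold (-13.7 ≤ 3); passes unchanged; output -13.7 dBu.

-13.7 dBu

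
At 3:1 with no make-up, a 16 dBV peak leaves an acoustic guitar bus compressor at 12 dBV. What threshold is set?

Input is 6 dB above T (since output overshoot × R = input overshoot: (12 − T)·3 = 16 − T gives T = 10 dBV).
Check: 10 + (16 − 10)/3 = 10 + 2 = 12 dBV. ✓

10 dBV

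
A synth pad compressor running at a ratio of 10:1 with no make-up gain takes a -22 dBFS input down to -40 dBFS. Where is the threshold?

-42 dBFS

Gain reduction = -22 − (-40) = 18 dB; output overshoot = GR / (R − 1) = 18 / 9 = 2 dB.
Threshold = output − output overshoot = -40 − 2 = -42 dBFS.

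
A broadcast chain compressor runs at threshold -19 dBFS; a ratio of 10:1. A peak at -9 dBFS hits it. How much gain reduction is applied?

The signal is 10 dB above threshold.
A 10:1 ratio leaves 1 dB of that excess.
So the signal is attenuated by 10 − 1 = 9 dB.

9 dB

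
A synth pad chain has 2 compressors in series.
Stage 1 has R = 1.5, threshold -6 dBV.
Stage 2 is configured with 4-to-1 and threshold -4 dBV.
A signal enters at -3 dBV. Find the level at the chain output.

Stage 1: -3 dBV is 3 dB over -6 dBV; at 1.5:1 that becomes 2 dB over, giving -4 dBV.
Stage 2: -4 dBV ≤ -4 dBV, so stage 2 doesn't engage; output -4 dBV.

-4 dBV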